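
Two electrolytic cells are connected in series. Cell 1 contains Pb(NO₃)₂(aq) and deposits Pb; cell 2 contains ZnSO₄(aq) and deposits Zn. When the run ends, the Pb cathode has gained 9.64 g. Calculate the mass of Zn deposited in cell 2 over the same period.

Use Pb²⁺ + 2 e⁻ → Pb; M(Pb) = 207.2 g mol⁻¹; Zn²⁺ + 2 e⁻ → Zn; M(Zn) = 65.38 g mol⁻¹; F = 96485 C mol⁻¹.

n(Pb) = 9.64 / 207.2 = 0.04653 mol.
Since Pb²⁺ + 2 e⁻ → Pb, n(e⁻) passed = 2 × 0.04653 = 0.09305 mol.
Cells in series carry the same charge, so the same 0.09305 mol of electrons passes through cell 2.
Zn²⁺ + 2 e⁻ → Zn, so n(Zn) = 0.09305 / 2 = 0.04653 mol.
m(Zn) = 0.04653 × 65.38 = 3.04 g.

3.04 g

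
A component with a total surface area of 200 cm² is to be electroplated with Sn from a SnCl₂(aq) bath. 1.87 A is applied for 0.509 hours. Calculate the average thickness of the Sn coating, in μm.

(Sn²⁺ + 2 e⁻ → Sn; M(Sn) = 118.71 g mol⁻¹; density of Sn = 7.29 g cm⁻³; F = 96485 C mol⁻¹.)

14.5 μm

Q = I·t = 1.870 × 1832.4 = 3427 C; n(e⁻) = 0.03551 mol.
n(Sn) = n(e⁻)/2 = 0.01776 mol, so m = 0.01776 × 118.71 = 2.108 g.
Volume = m/ρ = 2.108 / 7.29 = 0.2892 cm³.
Thickness = V/A = 0.2892 / 200 = 0.00145 cm = 14.5 μm.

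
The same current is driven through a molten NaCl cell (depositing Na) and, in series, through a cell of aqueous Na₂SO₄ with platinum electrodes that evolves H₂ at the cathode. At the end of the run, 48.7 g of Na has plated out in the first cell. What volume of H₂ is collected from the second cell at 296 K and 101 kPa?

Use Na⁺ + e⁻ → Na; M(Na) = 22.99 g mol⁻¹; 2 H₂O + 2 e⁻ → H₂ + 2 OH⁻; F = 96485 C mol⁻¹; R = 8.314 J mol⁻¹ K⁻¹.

n(Na) = 48.7 / 22.99 = 2.118 mol, so n(e⁻) = 1 × 2.118 = 2.118 mol.
The cells are in series, so the same 2.118 mol of electrons passes through the second cell.
2 H₂O + 2 e⁻ → H₂ + 2 OH⁻ — 2 mol e⁻ per mol H₂, so n(H₂) = 2.118/2 = 1.059 mol.
V = nRT/P = (1.059 × 8.314 × 296) / (101 × 10³) = 0.0258 m³ = 25.8 L.

25.8 L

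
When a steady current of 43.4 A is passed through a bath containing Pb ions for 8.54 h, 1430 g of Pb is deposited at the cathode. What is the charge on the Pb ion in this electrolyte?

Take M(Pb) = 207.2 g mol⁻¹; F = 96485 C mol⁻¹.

Q = I·t = 43.40 A × 30744 s = 1334000 C, so n(e⁻) = 1334000/96485 = 13.83 mol.
n(Pb) deposited = 1430 / 207.2 = 6.902 mol.
Electrons per atom = n(e⁻)/n(Pb) = 13.83 / 6.902 = 2.00 ≈ 2, so the ion is Pb²⁺.

+2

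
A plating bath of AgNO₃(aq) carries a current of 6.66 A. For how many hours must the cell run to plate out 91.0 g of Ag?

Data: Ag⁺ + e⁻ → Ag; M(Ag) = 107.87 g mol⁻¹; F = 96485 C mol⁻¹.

3.39 h

n(Ag) = m/M = 91.0 / 107.87 = 0.8436 mol.
Each Ag atom requires 1 electron, so n(e⁻) = 1 × 0.8436 = 0.8436 mol.
Q = n(e⁻)·F = 0.8436 × 96485 = 81400 C.
t = Q/I = 81400 / 6.660 A = 12220 s = 3.39 h.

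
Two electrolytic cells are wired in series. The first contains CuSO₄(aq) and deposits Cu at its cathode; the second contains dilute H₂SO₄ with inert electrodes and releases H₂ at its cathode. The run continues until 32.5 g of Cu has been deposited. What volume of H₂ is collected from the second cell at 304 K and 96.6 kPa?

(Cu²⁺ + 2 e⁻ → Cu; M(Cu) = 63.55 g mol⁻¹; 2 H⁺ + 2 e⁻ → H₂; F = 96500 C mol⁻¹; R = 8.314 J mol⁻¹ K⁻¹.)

13.4 L

n(Cu) = 32.5 / 63.55 = 0.5114 mol, so n(e⁻) = 2 × 0.5114 = 1.023 mol.
The cells are in series, so the same 1.023 mol of electrons passes through the second cell.
2 H⁺ + 2 e⁻ → H₂ — 2 mol e⁻ per mol H₂, so n(H₂) = 1.023/2 = 0.5114 mol.
V = nRT/P = (0.5114 × 8.314 × 304) / (96.6 × 10³) = 0.0134 m³ = 13.4 L.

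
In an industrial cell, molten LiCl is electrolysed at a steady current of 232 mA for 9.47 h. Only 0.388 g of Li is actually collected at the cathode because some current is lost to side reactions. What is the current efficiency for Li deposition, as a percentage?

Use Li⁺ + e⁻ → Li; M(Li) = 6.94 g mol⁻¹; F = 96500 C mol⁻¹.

68.2 %

Q = I·t = 0.2320 × 34092 = 7909 C; n(e⁻) = 7909/96500 = 0.08196 mol.
Theoretical n(Li) = n(e⁻)/1 = 0.08196 mol, i.e. m_theo = 0.08196 × 6.94 = 0.5688 g.
Efficiency = m_actual / m_theo = 0.388 / 0.5688 = 68.2 %.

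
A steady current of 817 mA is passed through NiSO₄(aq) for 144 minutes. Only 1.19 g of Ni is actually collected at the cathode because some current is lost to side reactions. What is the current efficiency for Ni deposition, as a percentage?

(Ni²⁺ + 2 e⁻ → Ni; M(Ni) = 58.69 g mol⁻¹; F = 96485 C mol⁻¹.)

55.4 %

Q = I·t = 0.8170 × 8640.0 = 7059 C; n(e⁻) = 7059/96485 = 0.07316 mol.
Theoretical n(Ni) = n(e⁻)/2 = 0.03658 mol, i.e. m_theo = 0.03658 × 58.69 = 2.147 g.
Efficiency = m_actual / m_theo = 1.19 / 2.147 = 55.4 %.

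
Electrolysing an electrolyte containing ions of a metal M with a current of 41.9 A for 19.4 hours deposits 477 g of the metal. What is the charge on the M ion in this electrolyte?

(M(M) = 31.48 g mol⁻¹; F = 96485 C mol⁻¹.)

+2

Q = I·t = 41.90 A × 69840 s = 2926000 C, so n(e⁻) = 2926000/96485 = 30.33 mol.
n(M) deposited = 477 / 31.48 = 15.15 mol.
Electrons per atom = n(e⁻)/n(M) = 30.33 / 15.15 = 2.00 ≈ 2, so the ion is M²⁺.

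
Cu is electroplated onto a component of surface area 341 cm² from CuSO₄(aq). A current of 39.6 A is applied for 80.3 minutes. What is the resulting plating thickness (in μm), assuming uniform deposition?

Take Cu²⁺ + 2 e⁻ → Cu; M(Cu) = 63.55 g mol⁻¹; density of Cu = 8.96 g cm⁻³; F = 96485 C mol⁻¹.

206 μm

Q = I·t = 39.60 × 4818.0 = 190800 C; n(e⁻) = 1.977 mol.
n(Cu) = n(e⁻)/2 = 0.9887 mol, so m = 0.9887 × 63.55 = 62.83 g.
Volume = m/ρ = 62.83 / 8.96 = 7.013 cm³.
Thickness = V/A = 7.013 / 341 = 0.0206 cm = 206 μm.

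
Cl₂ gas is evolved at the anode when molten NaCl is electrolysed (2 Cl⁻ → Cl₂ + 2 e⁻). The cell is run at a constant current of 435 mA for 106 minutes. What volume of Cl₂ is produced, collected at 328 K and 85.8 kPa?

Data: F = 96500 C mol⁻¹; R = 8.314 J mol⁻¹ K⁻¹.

0.456 L

Q = I·t = 0.4350 A × 6360.0 s = 2767 C.
n(e⁻) = Q/F = 2767 / 96500 = 0.02867 mol.
2 electrons are transferred per Cl₂ molecule, so n(Cl₂) = 0.02867 / 2 = 0.01433 mol.
V = nRT/P = (0.01433 × 8.314 × 328) / (85.8 × 10³ Pa) = 4.56 × 10⁻⁴ m³ = 0.456 L.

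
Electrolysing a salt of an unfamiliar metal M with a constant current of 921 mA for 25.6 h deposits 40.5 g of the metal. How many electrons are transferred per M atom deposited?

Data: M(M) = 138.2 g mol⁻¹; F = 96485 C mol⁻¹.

3

Q = I·t = 0.9210 A × 92160 s = 84880 C, so n(e⁻) = 84880/96485 = 0.8797 mol.
n(M) deposited = 40.5 / 138.2 = 0.2931 mol.
Electrons per atom = n(e⁻)/n(M) = 0.8797 / 0.2931 = 3.00 ≈ 3, so the ion is M³⁺.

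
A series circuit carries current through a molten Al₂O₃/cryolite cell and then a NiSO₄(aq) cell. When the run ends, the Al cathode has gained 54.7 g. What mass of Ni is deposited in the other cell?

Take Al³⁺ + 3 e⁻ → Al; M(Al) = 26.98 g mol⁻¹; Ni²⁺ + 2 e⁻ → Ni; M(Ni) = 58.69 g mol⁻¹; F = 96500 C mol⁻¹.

n(Al) = 54.7 / 26.98 = 2.027 mol.
Since Al³⁺ + 3 e⁻ → Al, n(e⁻) passed = 3 × 2.027 = 6.082 mol.
Cells in series carry the same charge, so the same 6.082 mol of electrons passes through cell 2.
Ni²⁺ + 2 e⁻ → Ni, so n(Ni) = 6.082 / 2 = 3.041 mol.
m(Ni) = 3.041 × 58.69 = 178 g.

178 g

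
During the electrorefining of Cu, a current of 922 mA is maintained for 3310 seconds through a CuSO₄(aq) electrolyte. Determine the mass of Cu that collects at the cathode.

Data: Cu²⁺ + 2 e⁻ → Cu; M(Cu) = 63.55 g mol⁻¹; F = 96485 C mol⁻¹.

1.01 g

Q = I·t = 0.9220 A × 3310.0 s = 3052 C.
n(e⁻) = Q/F = 3052 / 96485 = 0.03163 mol.
Cu²⁺ + 2 e⁻ → Cu, so n(Cu) = n(e⁻)/2 = 0.01581 mol.
m = n·M = 0.01581 × 63.55 = 1.01 g.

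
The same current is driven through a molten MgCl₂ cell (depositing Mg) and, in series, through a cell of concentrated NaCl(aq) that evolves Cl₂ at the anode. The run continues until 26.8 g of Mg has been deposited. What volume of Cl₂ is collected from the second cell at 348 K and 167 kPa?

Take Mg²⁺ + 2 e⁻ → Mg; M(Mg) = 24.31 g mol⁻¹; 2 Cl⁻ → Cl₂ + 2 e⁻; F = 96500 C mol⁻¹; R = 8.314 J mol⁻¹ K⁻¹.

n(Mg) = 26.8 / 24.31 = 1.102 mol, so n(e⁻) = 2 × 1.102 = 2.205 mol.
The cells are in series, so the same 2.205 mol of electrons passes through the second cell.
2 Cl⁻ → Cl₂ + 2 e⁻ — 2 mol e⁻ per mol Cl₂, so n(Cl₂) = 2.205/2 = 1.102 mol.
V = nRT/P = (1.102 × 8.314 × 348) / (167 × 10³) = 0.0191 m³ = 19.1 L.

19.1 L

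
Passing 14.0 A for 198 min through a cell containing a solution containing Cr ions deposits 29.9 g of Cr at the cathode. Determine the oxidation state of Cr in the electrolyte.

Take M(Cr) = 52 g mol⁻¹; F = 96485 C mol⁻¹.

Q = I·t = 14.00 A × 11880 s = 166300 C, so n(e⁻) = 166300/96485 = 1.724 mol.
n(Cr) deposited = 29.9 / 52 = 0.5750 mol.
Electrons per atom = n(e⁻)/n(Cr) = 1.724 / 0.5750 = 3.00 ≈ 3, so the ion is Cr³⁺.

+3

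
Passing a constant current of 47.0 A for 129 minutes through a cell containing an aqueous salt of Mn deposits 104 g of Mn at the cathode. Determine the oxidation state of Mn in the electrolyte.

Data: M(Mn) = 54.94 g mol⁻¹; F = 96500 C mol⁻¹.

Q = I·t = 47.00 A × 7740.0 s = 363800 C, so n(e⁻) = 363800/96500 = 3.770 mol.
n(Mn) deposited = 104 / 54.94 = 1.893 mol.
Electrons per atom = n(e⁻)/n(Mn) = 3.770 / 1.893 = 1.99 ≈ 2, so the ion is Mn²⁺.

+2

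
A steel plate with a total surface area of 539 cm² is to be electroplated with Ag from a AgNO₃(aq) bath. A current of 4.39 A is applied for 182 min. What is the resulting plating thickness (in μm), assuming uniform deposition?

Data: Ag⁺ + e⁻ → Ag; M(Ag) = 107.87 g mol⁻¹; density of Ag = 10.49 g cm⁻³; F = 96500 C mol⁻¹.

94.8 μm

Q = I·t = 4.390 × 10920 = 47940 C; n(e⁻) = 0.4968 mol.
n(Ag) = n(e⁻)/1 = 0.4968 mol, so m = 0.4968 × 107.87 = 53.59 g.
Volume = m/ρ = 53.59 / 10.49 = 5.108 cm³.
Thickness = V/A = 5.108 / 539 = 0.00948 cm = 94.8 μm.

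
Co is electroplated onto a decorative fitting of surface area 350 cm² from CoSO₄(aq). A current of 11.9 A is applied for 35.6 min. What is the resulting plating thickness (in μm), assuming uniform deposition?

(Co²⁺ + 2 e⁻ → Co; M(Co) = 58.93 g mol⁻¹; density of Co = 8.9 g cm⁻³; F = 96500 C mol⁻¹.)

24.9 μm

Q = I·t = 11.90 × 2136.0 = 25420 C; n(e⁻) = 0.2634 mol.
n(Co) = n(e⁻)/2 = 0.1317 mol, so m = 0.1317 × 58.93 = 7.761 g.
Volume = m/ρ = 7.761 / 8.9 = 0.8720 cm³.
Thickness = V/A = 0.8720 / 350 = 0.00249 cm = 24.9 μm.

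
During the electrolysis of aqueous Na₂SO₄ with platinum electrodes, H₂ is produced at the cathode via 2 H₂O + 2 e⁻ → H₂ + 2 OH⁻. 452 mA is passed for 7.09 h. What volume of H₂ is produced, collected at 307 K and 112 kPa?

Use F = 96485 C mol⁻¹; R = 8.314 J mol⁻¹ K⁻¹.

1.36 L

Q = I·t = 0.4520 A × 25524 s = 11540 C.
n(e⁻) = Q/F = 11540 / 96485 = 0.1196 mol.
2 electrons are transferred per H₂ molecule, so n(H₂) = 0.1196 / 2 = 0.05979 mol.
V = nRT/P = (0.05979 × 8.314 × 307) / (112 × 10³ Pa) = 0.00136 m³ = 1.36 L.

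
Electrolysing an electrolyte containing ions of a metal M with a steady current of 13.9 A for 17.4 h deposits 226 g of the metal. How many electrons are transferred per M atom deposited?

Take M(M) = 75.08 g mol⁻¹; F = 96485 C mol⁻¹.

Q = I·t = 13.90 A × 62640 s = 870700 C, so n(e⁻) = 870700/96485 = 9.024 mol.
n(M) deposited = 226 / 75.08 = 3.010 mol.
Electrons per atom = n(e⁻)/n(M) = 9.024 / 3.010 = 3.00 ≈ 3, so the ion is M³⁺.

3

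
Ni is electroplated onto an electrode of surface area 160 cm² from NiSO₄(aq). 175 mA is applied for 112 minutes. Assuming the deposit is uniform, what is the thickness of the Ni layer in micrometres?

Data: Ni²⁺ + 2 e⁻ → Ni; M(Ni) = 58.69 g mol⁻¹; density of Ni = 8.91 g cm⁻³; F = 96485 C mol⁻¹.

2.51 μm

Q = I·t = 0.1750 × 6720.0 = 1176 C; n(e⁻) = 0.01219 mol.
n(Ni) = n(e⁻)/2 = 0.006094 mol, so m = 0.006094 × 58.69 = 0.3577 g.
Volume = m/ρ = 0.3577 / 8.91 = 0.04014 cm³.
Thickness = V/A = 0.04014 / 160 = 2.51 × 10⁻⁴ cm = 2.51 μm.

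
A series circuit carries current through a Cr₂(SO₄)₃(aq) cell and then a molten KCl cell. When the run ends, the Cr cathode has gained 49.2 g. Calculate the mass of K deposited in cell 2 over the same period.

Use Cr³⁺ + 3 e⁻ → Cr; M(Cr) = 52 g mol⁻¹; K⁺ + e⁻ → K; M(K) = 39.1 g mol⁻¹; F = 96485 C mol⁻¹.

n(Cr) = 49.2 / 52 = 0.9462 mol.
Since Cr³⁺ + 3 e⁻ → Cr, n(e⁻) passed = 3 × 0.9462 = 2.838 mol.
Cells in series carry the same charge, so the same 2.838 mol of electrons passes through cell 2.
K⁺ + e⁻ → K, so n(K) = 2.838 / 1 = 2.838 mol.
m(K) = 2.838 × 39.1 = 111 g.

111 g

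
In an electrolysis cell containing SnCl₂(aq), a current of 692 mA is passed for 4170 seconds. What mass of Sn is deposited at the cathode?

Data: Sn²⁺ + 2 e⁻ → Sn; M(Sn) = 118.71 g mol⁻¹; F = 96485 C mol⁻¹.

1.78 g

Q = I·t = 0.6920 A × 4170.0 s = 2886 C.
n(e⁻) = Q/F = 2886 / 96485 = 0.02991 mol.
Sn²⁺ + 2 e⁻ → Sn, so n(Sn) = n(e⁻)/2 = 0.01495 mol.
m = n·M = 0.01495 × 118.71 = 1.78 g.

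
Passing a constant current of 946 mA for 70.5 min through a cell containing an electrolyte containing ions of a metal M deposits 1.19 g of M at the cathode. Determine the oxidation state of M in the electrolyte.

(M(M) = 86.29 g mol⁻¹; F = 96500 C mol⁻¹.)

Q = I·t = 0.9460 A × 4230.0 s = 4002 C, so n(e⁻) = 4002/96500 = 0.04147 mol.
n(M) deposited = 1.19 / 86.29 = 0.01379 mol.
Electrons per atom = n(e⁻)/n(M) = 0.04147 / 0.01379 = 3.01 ≈ 3, so the ion is M³⁺.

+3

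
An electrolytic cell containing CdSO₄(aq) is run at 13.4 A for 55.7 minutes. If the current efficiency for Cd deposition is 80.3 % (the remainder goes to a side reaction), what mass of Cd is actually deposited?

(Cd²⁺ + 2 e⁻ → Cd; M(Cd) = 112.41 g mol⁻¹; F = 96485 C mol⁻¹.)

Q = I·t = 13.40 × 3342.0 = 44780 C.
n(e⁻) = 44780/96485 = 0.4641 mol; theoretically n(Cd) = 0.4641/2 = 0.2321 mol, m_theo = 26.09 g.
At 80.3 % efficiency, m_actual = 0.803 × 26.09 = 20.9 g.

20.9 g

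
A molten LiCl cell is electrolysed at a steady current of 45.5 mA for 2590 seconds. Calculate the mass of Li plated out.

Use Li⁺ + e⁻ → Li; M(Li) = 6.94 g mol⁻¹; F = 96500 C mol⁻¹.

Q = I·t = 0.04550 A × 2590.0 s = 117.8 C.
n(e⁻) = Q/F = 117.8 / 96500 = 0.001221 mol.
Li⁺ + e⁻ → Li, so n(Li) = n(e⁻)/1 = 0.001221 mol.
m = n·M = 0.001221 × 6.94 = 0.00848 g.

0.00848 g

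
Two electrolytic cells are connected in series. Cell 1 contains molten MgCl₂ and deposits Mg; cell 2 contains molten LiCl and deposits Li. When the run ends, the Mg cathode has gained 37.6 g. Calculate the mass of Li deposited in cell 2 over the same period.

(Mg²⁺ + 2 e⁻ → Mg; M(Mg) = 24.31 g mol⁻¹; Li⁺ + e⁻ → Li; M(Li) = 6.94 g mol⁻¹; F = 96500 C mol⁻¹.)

21.5 g

n(Mg) = 37.6 / 24.31 = 1.547 mol.
Since Mg²⁺ + 2 e⁻ → Mg, n(e⁻) passed = 2 × 1.547 = 3.093 mol.
Cells in series carry the same charge, so the same 3.093 mol of electrons passes through cell 2.
Li⁺ + e⁻ → Li, so n(Li) = 3.093 / 1 = 3.093 mol.
m(Li) = 3.093 × 6.94 = 21.5 g.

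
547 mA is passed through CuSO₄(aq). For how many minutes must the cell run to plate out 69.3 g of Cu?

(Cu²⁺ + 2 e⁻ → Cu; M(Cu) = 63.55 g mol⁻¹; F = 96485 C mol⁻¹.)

n(Cu) = m/M = 69.3 / 63.55 = 1.090 mol.
Each Cu atom requires 2 electrons, so n(e⁻) = 2 × 1.090 = 2.181 mol.
Q = n(e⁻)·F = 2.181 × 96485 = 210400 C.
t = Q/I = 210400 / 0.5470 A = 384700 s = 6410 min.

6410 min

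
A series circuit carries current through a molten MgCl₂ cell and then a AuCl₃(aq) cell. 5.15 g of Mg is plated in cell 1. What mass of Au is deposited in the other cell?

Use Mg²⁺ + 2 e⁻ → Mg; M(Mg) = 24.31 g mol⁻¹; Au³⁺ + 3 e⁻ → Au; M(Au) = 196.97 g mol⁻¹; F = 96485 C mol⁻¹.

n(Mg) = 5.15 / 24.31 = 0.2118 mol.
Since Mg²⁺ + 2 e⁻ → Mg, n(e⁻) passed = 2 × 0.2118 = 0.4237 mol.
Cells in series carry the same charge, so the same 0.4237 mol of electrons passes through cell 2.
Au³⁺ + 3 e⁻ → Au, so n(Au) = 0.4237 / 3 = 0.1412 mol.
m(Au) = 0.1412 × 196.97 = 27.8 g.

27.8 g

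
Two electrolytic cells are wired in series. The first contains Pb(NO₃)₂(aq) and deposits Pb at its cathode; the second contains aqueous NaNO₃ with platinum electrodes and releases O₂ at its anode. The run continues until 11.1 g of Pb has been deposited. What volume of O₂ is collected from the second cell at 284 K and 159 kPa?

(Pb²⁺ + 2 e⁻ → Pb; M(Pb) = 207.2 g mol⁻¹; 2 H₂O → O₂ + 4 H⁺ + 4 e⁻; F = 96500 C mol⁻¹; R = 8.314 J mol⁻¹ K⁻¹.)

0.398 L

n(Pb) = 11.1 / 207.2 = 0.05357 mol, so n(e⁻) = 2 × 0.05357 = 0.1071 mol.
The cells are in series, so the same 0.1071 mol of electrons passes through the second cell.
2 H₂O → O₂ + 4 H⁺ + 4 e⁻ — 4 mol e⁻ per mol O₂, so n(O₂) = 0.1071/4 = 0.02679 mol.
V = nRT/P = (0.02679 × 8.314 × 284) / (159 × 10³) = 3.98 × 10⁻⁴ m³ = 0.398 L.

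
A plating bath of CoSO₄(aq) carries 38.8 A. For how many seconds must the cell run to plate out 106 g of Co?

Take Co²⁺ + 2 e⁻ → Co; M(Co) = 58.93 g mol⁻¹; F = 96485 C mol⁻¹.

8950 s

n(Co) = m/M = 106 / 58.93 = 1.799 mol.
Each Co atom requires 2 electrons, so n(e⁻) = 2 × 1.799 = 3.597 mol.
Q = n(e⁻)·F = 3.597 × 96485 = 347100 C.
t = Q/I = 347100 / 38.80 A = 8946 s.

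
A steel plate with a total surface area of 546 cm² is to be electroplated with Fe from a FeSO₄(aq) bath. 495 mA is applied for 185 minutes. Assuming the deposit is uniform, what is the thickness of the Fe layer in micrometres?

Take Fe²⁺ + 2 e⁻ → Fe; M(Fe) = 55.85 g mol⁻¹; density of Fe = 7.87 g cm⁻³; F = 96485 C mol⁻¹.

Q = I·t = 0.4950 × 11100 = 5494 C; n(e⁻) = 0.05695 mol.
n(Fe) = n(e⁻)/2 = 0.02847 mol, so m = 0.02847 × 55.85 = 1.590 g.
Volume = m/ρ = 1.590 / 7.87 = 0.2021 cm³.
Thickness = V/A = 0.2021 / 546 = 3.70 × 10⁻⁴ cm = 3.70 μm.

3.70 μm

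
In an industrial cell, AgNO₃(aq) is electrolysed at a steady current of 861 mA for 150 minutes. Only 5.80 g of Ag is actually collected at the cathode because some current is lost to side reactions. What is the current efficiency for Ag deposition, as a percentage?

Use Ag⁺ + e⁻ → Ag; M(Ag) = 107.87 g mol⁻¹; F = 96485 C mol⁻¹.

Q = I·t = 0.8610 × 9000.0 = 7749 C; n(e⁻) = 7749/96485 = 0.08031 mol.
Theoretical n(Ag) = n(e⁻)/1 = 0.08031 mol, i.e. m_theo = 0.08031 × 107.87 = 8.663 g.
Efficiency = m_actual / m_theo = 5.80 / 8.663 = 66.9 %.

66.9 %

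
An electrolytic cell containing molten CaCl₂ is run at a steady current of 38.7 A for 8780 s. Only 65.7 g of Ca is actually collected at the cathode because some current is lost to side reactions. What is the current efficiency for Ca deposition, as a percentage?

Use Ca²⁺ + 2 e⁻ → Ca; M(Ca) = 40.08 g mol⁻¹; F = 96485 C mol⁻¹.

93.1 %

Q = I·t = 38.70 × 8780.0 = 339800 C; n(e⁻) = 339800/96485 = 3.522 mol.
Theoretical n(Ca) = n(e⁻)/2 = 1.761 mol, i.e. m_theo = 1.761 × 40.08 = 70.57 g.
Efficiency = m_actual / m_theo = 65.7 / 70.57 = 93.1 %.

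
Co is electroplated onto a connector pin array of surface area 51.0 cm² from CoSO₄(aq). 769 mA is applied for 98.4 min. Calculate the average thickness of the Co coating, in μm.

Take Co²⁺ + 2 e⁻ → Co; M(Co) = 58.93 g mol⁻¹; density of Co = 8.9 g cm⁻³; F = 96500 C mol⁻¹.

Q = I·t = 0.7690 × 5904.0 = 4540 C; n(e⁻) = 0.04705 mol.
n(Co) = n(e⁻)/2 = 0.02352 mol, so m = 0.02352 × 58.93 = 1.386 g.
Volume = m/ρ = 1.386 / 8.9 = 0.1558 cm³.
Thickness = V/A = 0.1558 / 51.0 = 0.00305 cm = 30.5 μm.

30.5 μm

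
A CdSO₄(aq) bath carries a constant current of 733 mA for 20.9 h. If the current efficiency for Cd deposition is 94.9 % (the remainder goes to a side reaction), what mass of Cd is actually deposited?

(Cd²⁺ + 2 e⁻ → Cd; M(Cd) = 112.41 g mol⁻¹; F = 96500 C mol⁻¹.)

Q = I·t = 0.7330 × 75240 = 55150 C.
n(e⁻) = 55150/96500 = 0.5715 mol; theoretically n(Cd) = 0.5715/2 = 0.2858 mol, m_theo = 32.12 g.
At 94.9 % efficiency, m_actual = 0.949 × 32.12 = 30.5 g.

30.5 g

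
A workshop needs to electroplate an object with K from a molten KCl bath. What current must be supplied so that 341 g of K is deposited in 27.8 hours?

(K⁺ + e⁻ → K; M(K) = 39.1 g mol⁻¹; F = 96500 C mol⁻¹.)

8.41 A

n(K) = 341 / 39.1 = 8.721 mol.
n(e⁻) = 1 × 8.721 = 8.721 mol.
Q = n(e⁻)·F = 8.721 × 96500 = 841600 C.
I = Q/t = 841600 / 100080 s = 8.41 A.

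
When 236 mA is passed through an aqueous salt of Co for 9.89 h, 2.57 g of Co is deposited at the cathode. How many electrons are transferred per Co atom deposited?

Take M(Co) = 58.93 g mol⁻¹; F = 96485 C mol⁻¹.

2

Q = I·t = 0.2360 A × 35604 s = 8403 C, so n(e⁻) = 8403/96485 = 0.08709 mol.
n(Co) deposited = 2.57 / 58.93 = 0.04361 mol.
Electrons per atom = n(e⁻)/n(Co) = 0.08709 / 0.04361 = 2.00 ≈ 2, so the ion is Co²⁺.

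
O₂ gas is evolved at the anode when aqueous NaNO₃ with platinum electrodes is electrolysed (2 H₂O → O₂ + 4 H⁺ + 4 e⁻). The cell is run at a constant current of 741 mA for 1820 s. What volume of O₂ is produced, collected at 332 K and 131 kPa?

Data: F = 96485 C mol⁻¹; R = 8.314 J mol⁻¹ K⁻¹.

Q = I·t = 0.7410 A × 1820.0 s = 1349 C.
n(e⁻) = Q/F = 1349 / 96485 = 0.01398 mol.
4 electrons are transferred per O₂ molecule, so n(O₂) = 0.01398 / 4 = 0.003494 mol.
V = nRT/P = (0.003494 × 8.314 × 332) / (131 × 10³ Pa) = 7.36 × 10⁻⁵ m³ = 0.0736 L.

0.0736 L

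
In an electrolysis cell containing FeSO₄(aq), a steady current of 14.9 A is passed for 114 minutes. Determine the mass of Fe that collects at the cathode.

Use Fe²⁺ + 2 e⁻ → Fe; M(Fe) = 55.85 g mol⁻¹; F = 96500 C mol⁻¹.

29.5 g

Q = I·t = 14.90 A × 6840.0 s = 101900 C.
n(e⁻) = Q/F = 101900 / 96500 = 1.056 mol.
Fe²⁺ + 2 e⁻ → Fe, so n(Fe) = n(e⁻)/2 = 0.5281 mol.
m = n·M = 0.5281 × 55.85 = 29.5 g.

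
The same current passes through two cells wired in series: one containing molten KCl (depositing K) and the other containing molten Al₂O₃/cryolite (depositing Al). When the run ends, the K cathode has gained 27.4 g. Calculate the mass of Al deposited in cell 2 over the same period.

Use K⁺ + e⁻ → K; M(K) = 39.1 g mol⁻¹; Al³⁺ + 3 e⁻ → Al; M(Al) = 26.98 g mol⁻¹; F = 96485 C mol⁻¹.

n(K) = 27.4 / 39.1 = 0.7008 mol.
Since K⁺ + e⁻ → K, n(e⁻) passed = 1 × 0.7008 = 0.7008 mol.
Cells in series carry the same charge, so the same 0.7008 mol of electrons passes through cell 2.
Al³⁺ + 3 e⁻ → Al, so n(Al) = 0.7008 / 3 = 0.2336 mol.
m(Al) = 0.2336 × 26.98 = 6.30 g.

6.30 g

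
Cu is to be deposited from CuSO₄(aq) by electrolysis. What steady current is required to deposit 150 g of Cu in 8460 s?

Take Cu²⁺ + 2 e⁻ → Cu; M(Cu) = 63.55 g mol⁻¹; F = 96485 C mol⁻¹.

n(Cu) = 150 / 63.55 = 2.360 mol.
n(e⁻) = 2 × 2.360 = 4.721 mol.
Q = n(e⁻)·F = 4.721 × 96485 = 455500 C.
I = Q/t = 455500 / 8460.0 s = 53.8 A.

53.8 A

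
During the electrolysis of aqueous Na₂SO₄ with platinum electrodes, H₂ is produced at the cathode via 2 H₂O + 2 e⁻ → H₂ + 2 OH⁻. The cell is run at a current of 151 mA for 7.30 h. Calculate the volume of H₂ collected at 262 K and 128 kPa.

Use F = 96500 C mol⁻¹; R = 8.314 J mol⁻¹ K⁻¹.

0.350 L

Q = I·t = 0.1510 A × 26280 s = 3968 C.
n(e⁻) = Q/F = 3968 / 96500 = 0.04112 mol.
2 electrons are transferred per H₂ molecule, so n(H₂) = 0.04112 / 2 = 0.02056 mol.
V = nRT/P = (0.02056 × 8.314 × 262) / (128 × 10³ Pa) = 3.50 × 10⁻⁴ m³ = 0.350 L.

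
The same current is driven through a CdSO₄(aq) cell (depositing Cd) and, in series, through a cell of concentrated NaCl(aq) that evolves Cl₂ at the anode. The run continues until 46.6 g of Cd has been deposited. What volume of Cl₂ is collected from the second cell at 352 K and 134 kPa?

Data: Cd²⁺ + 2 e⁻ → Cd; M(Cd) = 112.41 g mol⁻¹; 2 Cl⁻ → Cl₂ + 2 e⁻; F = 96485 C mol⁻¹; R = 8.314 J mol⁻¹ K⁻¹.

9.05 L

n(Cd) = 46.6 / 112.41 = 0.4146 mol, so n(e⁻) = 2 × 0.4146 = 0.8291 mol.
The cells are in series, so the same 0.8291 mol of electrons passes through the second cell.
2 Cl⁻ → Cl₂ + 2 e⁻ — 2 mol e⁻ per mol Cl₂, so n(Cl₂) = 0.8291/2 = 0.4146 mol.
V = nRT/P = (0.4146 × 8.314 × 352) / (134 × 10³) = 0.00905 m³ = 9.05 L.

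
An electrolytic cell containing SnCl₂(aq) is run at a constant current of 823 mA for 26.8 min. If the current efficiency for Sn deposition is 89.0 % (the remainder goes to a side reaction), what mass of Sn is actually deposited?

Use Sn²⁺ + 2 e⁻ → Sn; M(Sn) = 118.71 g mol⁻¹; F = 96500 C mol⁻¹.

Q = I·t = 0.8230 × 1608.0 = 1323 C.
n(e⁻) = 1323/96500 = 0.01371 mol; theoretically n(Sn) = 0.01371/2 = 0.006857 mol, m_theo = 0.8140 g.
At 89.0 % efficiency, m_actual = 0.890 × 0.8140 = 0.724 g.

0.724 g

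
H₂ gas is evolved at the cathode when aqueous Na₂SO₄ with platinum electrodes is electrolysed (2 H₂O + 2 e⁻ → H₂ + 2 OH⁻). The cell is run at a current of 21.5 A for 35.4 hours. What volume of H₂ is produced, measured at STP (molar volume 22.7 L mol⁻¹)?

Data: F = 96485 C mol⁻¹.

Q = I·t = 21.50 A × 127440 s = 2740000 C.
n(e⁻) = Q/F = 2740000 / 96485 = 28.40 mol.
2 electrons are transferred per H₂ molecule, so n(H₂) = 28.40 / 2 = 14.20 mol.
V = n × V_m = 14.20 × 22.7 = 322 L.

322 L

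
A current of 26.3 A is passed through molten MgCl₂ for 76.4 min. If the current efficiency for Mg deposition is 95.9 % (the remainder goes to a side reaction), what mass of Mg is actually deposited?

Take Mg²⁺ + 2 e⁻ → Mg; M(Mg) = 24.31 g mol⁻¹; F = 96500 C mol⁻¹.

14.6 g

Q = I·t = 26.30 × 4584.0 = 120600 C.
n(e⁻) = 120600/96500 = 1.249 mol; theoretically n(Mg) = 1.249/2 = 0.6247 mol, m_theo = 15.19 g.
At 95.9 % efficiency, m_actual = 0.959 × 15.19 = 14.6 g.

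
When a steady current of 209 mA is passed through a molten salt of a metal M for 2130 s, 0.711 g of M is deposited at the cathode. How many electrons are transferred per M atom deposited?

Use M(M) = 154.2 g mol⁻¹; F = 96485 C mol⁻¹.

1

Q = I·t = 0.2090 A × 2130.0 s = 445.2 C, so n(e⁻) = 445.2/96485 = 0.004614 mol.
n(M) deposited = 0.711 / 154.2 = 0.004611 mol.
Electrons per atom = n(e⁻)/n(M) = 0.004614 / 0.004611 = 1.00 ≈ 1, so the ion is M⁺.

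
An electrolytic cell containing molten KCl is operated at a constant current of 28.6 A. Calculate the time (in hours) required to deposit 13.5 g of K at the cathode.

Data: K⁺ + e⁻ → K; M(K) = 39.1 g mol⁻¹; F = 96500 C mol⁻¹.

n(K) = m/M = 13.5 / 39.1 = 0.3453 mol.
Each K atom requires 1 electron, so n(e⁻) = 1 × 0.3453 = 0.3453 mol.
Q = n(e⁻)·F = 0.3453 × 96500 = 33320 C.
t = Q/I = 33320 / 28.60 A = 1165 s = 0.324 h.

0.324 h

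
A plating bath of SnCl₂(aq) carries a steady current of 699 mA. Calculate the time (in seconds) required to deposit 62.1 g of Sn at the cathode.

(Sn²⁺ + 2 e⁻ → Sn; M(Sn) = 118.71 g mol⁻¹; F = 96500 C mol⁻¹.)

1.44 × 10⁵ s

n(Sn) = m/M = 62.1 / 118.71 = 0.5231 mol.
Each Sn atom requires 2 electrons, so n(e⁻) = 2 × 0.5231 = 1.046 mol.
Q = n(e⁻)·F = 1.046 × 96500 = 101000 C.
t = Q/I = 101000 / 0.6990 A = 144400 s.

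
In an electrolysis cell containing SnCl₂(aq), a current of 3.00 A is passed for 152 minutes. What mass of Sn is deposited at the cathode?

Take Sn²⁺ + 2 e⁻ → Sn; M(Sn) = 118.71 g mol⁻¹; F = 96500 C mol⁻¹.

Q = I·t = 3.000 A × 9120.0 s = 27360 C.
n(e⁻) = Q/F = 27360 / 96500 = 0.2835 mol.
Sn²⁺ + 2 e⁻ → Sn, so n(Sn) = n(e⁻)/2 = 0.1418 mol.
m = n·M = 0.1418 × 118.71 = 16.8 g.

16.8 g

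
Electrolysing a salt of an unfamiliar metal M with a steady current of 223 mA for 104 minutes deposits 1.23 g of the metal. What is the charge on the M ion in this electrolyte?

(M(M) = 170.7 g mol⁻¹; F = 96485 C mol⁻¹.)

+2

Q = I·t = 0.2230 A × 6240.0 s = 1392 C, so n(e⁻) = 1392/96485 = 0.01442 mol.
n(M) deposited = 1.23 / 170.7 = 0.007206 mol.
Electrons per atom = n(e⁻)/n(M) = 0.01442 / 0.007206 = 2.00 ≈ 2, so the ion is M²⁺.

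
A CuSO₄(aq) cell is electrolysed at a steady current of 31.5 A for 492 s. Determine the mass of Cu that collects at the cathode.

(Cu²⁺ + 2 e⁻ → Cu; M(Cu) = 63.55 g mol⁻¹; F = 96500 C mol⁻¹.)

Q = I·t = 31.50 A × 492.00 s = 15500 C.
n(e⁻) = Q/F = 15500 / 96500 = 0.1606 mol.
Cu²⁺ + 2 e⁻ → Cu, so n(Cu) = n(e⁻)/2 = 0.08030 mol.
m = n·M = 0.08030 × 63.55 = 5.10 g.

5.10 g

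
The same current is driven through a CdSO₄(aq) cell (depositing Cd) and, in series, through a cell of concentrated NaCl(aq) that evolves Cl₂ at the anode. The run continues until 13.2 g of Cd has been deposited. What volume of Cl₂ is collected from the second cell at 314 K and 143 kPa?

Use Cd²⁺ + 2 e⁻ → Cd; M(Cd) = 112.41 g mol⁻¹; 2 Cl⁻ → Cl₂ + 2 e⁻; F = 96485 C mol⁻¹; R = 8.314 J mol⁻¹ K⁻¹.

n(Cd) = 13.2 / 112.41 = 0.1174 mol, so n(e⁻) = 2 × 0.1174 = 0.2349 mol.
The cells are in series, so the same 0.2349 mol of electrons passes through the second cell.
2 Cl⁻ → Cl₂ + 2 e⁻ — 2 mol e⁻ per mol Cl₂, so n(Cl₂) = 0.2349/2 = 0.1174 mol.
V = nRT/P = (0.1174 × 8.314 × 314) / (143 × 10³) = 0.00214 m³ = 2.14 L.

2.14 L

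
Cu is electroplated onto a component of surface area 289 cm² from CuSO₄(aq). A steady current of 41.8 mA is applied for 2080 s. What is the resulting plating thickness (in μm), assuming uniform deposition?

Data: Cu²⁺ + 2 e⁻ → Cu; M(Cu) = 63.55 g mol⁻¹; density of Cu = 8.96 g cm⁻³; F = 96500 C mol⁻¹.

Q = I·t = 0.04180 × 2080.0 = 86.94 C; n(e⁻) = 0.0009010 mol.
n(Cu) = n(e⁻)/2 = 0.0004505 mol, so m = 0.0004505 × 63.55 = 0.02863 g.
Volume = m/ρ = 0.02863 / 8.96 = 0.003195 cm³.
Thickness = V/A = 0.003195 / 289 = 1.11 × 10⁻⁵ cm = 0.111 μm.

0.111 μm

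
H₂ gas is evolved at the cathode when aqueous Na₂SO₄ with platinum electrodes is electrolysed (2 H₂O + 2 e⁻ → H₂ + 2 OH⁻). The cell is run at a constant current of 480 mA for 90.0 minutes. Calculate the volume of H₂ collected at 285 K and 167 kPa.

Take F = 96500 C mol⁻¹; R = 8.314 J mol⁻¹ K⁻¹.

0.191 L

Q = I·t = 0.4800 A × 5400.0 s = 2592 C.
n(e⁻) = Q/F = 2592 / 96500 = 0.02686 mol.
2 electrons are transferred per H₂ molecule, so n(H₂) = 0.02686 / 2 = 0.01343 mol.
V = nRT/P = (0.01343 × 8.314 × 285) / (167 × 10³ Pa) = 1.91 × 10⁻⁴ m³ = 0.191 L.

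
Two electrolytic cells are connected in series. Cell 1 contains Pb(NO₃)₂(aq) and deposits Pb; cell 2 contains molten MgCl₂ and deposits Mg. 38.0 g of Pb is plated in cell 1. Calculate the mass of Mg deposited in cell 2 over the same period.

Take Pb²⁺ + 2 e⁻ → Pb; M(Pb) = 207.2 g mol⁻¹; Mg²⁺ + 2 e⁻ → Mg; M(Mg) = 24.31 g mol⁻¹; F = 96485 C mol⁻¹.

n(Pb) = 38.0 / 207.2 = 0.1834 mol.
Since Pb²⁺ + 2 e⁻ → Pb, n(e⁻) passed = 2 × 0.1834 = 0.3668 mol.
Cells in series carry the same charge, so the same 0.3668 mol of electrons passes through cell 2.
Mg²⁺ + 2 e⁻ → Mg, so n(Mg) = 0.3668 / 2 = 0.1834 mol.
m(Mg) = 0.1834 × 24.31 = 4.46 g.

4.46 g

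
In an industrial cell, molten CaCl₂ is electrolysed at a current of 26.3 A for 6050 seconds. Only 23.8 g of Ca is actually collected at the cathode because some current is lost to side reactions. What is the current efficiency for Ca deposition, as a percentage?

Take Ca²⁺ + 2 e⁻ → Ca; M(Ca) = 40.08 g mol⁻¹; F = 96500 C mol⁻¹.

72.0 %

Q = I·t = 26.30 × 6050.0 = 159100 C; n(e⁻) = 159100/96500 = 1.649 mol.
Theoretical n(Ca) = n(e⁻)/2 = 0.8244 mol, i.e. m_theo = 0.8244 × 40.08 = 33.04 g.
Efficiency = m_actual / m_theo = 23.8 / 33.04 = 72.0 %.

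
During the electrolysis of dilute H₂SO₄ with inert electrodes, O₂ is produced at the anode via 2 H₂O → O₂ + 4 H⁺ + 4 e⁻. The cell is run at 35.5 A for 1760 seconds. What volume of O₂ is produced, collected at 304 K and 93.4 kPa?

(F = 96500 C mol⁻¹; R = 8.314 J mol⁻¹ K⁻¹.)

4.38 L

Q = I·t = 35.50 A × 1760.0 s = 62480 C.
n(e⁻) = Q/F = 62480 / 96500 = 0.6475 mol.
4 electrons are transferred per O₂ molecule, so n(O₂) = 0.6475 / 4 = 0.1619 mol.
V = nRT/P = (0.1619 × 8.314 × 304) / (93.4 × 10³ Pa) = 0.00438 m³ = 4.38 L.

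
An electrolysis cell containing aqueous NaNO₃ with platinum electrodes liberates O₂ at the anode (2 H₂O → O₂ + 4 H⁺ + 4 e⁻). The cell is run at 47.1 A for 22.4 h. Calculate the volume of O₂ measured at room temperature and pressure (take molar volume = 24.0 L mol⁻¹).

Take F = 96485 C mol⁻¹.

236 L

Q = I·t = 47.10 A × 80640 s = 3798000 C.
n(e⁻) = Q/F = 3798000 / 96485 = 39.37 mol.
4 electrons are transferred per O₂ molecule, so n(O₂) = 39.37 / 4 = 9.841 mol.
V = n × V_m = 9.841 × 24.0 = 236 L.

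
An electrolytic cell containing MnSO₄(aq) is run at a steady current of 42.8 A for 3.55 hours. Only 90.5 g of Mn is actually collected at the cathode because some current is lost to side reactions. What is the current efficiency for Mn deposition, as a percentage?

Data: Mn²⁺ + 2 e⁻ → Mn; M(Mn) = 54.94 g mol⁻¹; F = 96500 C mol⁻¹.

58.1 %

Q = I·t = 42.80 × 12780 = 547000 C; n(e⁻) = 547000/96500 = 5.668 mol.
Theoretical n(Mn) = n(e⁻)/2 = 2.834 mol, i.e. m_theo = 2.834 × 54.94 = 155.7 g.
Efficiency = m_actual / m_theo = 90.5 / 155.7 = 58.1 %.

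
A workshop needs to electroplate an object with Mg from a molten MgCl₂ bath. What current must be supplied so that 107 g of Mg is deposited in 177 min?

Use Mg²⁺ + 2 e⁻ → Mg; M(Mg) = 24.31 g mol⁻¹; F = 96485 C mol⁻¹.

n(Mg) = 107 / 24.31 = 4.401 mol.
n(e⁻) = 2 × 4.401 = 8.803 mol.
Q = n(e⁻)·F = 8.803 × 96485 = 849400 C.
I = Q/t = 849400 / 10620 s = 80.0 A.

80.0 A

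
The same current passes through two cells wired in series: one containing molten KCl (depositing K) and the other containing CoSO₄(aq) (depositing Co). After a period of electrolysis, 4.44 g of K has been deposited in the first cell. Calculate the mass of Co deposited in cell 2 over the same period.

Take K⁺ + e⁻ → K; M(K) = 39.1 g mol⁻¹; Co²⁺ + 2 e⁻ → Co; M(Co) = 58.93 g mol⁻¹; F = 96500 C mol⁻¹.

n(K) = 4.44 / 39.1 = 0.1136 mol.
Since K⁺ + e⁻ → K, n(e⁻) passed = 1 × 0.1136 = 0.1136 mol.
Cells in series carry the same charge, so the same 0.1136 mol of electrons passes through cell 2.
Co²⁺ + 2 e⁻ → Co, so n(Co) = 0.1136 / 2 = 0.05678 mol.
m(Co) = 0.05678 × 58.93 = 3.35 g.

3.35 g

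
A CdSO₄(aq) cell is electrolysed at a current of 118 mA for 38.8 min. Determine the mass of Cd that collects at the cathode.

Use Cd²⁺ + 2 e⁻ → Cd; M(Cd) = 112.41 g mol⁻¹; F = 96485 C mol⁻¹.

0.160 g

Q = I·t = 0.1180 A × 2328.0 s = 274.7 C.
n(e⁻) = Q/F = 274.7 / 96485 = 0.002847 mol.
Cd²⁺ + 2 e⁻ → Cd, so n(Cd) = n(e⁻)/2 = 0.001424 mol.
m = n·M = 0.001424 × 112.41 = 0.160 g.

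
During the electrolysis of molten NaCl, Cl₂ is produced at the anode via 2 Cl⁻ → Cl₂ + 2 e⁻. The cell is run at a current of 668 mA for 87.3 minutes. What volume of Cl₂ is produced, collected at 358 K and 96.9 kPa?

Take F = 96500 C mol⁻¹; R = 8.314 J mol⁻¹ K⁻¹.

0.557 L

Q = I·t = 0.6680 A × 5238.0 s = 3499 C.
n(e⁻) = Q/F = 3499 / 96500 = 0.03626 mol.
2 electrons are transferred per Cl₂ molecule, so n(Cl₂) = 0.03626 / 2 = 0.01813 mol.
V = nRT/P = (0.01813 × 8.314 × 358) / (96.9 × 10³ Pa) = 5.57 × 10⁻⁴ m³ = 0.557 L.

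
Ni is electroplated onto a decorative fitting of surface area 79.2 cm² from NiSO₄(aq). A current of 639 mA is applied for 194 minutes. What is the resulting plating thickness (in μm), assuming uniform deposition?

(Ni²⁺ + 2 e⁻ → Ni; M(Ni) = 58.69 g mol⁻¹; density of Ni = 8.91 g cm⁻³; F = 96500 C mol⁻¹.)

32.1 μm

Q = I·t = 0.6390 × 11640 = 7438 C; n(e⁻) = 0.07708 mol.
n(Ni) = n(e⁻)/2 = 0.03854 mol, so m = 0.03854 × 58.69 = 2.262 g.
Volume = m/ρ = 2.262 / 8.91 = 0.2539 cm³.
Thickness = V/A = 0.2539 / 79.2 = 0.00321 cm = 32.1 μm.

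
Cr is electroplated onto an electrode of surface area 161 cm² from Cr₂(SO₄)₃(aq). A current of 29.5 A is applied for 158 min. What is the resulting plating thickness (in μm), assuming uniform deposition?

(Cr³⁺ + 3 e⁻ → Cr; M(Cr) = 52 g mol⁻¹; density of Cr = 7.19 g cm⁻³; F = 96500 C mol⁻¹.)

434 μm

Q = I·t = 29.50 × 9480.0 = 279700 C; n(e⁻) = 2.898 mol.
n(Cr) = n(e⁻)/3 = 0.9660 mol, so m = 0.9660 × 52 = 50.23 g.
Volume = m/ρ = 50.23 / 7.19 = 6.986 cm³.
Thickness = V/A = 6.986 / 161 = 0.0434 cm = 434 μm.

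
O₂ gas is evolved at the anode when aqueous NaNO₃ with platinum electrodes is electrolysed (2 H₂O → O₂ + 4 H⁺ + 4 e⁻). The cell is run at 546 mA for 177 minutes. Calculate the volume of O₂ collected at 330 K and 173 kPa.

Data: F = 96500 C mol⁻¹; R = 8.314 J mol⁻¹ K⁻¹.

Q = I·t = 0.5460 A × 10620 s = 5799 C.
n(e⁻) = Q/F = 5799 / 96500 = 0.06009 mol.
4 electrons are transferred per O₂ molecule, so n(O₂) = 0.06009 / 4 = 0.01502 mol.
V = nRT/P = (0.01502 × 8.314 × 330) / (173 × 10³ Pa) = 2.38 × 10⁻⁴ m³ = 0.238 L.

0.238 L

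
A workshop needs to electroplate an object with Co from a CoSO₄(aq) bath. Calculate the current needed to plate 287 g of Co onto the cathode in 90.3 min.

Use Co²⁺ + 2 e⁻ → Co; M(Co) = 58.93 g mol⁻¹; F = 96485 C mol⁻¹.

173 A

n(Co) = 287 / 58.93 = 4.870 mol.
n(e⁻) = 2 × 4.870 = 9.740 mol.
Q = n(e⁻)·F = 9.740 × 96485 = 939800 C.
I = Q/t = 939800 / 5418.0 s = 173 A.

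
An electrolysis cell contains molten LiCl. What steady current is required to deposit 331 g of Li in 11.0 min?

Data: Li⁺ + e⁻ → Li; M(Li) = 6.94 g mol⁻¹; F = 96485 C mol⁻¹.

n(Li) = 331 / 6.94 = 47.69 mol.
n(e⁻) = 1 × 47.69 = 47.69 mol.
Q = n(e⁻)·F = 47.69 × 96485 = 4602000 C.
I = Q/t = 4602000 / 660.00 s = 6970 A.

6970 A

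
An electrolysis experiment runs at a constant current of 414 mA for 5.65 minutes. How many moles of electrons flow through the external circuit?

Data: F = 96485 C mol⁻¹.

0.00145 mol

Q = I·t = 0.4140 A × 339.00 s = 140.3 C.
n(e⁻) = Q/F = 140.3 / 96485 = 0.00145 mol.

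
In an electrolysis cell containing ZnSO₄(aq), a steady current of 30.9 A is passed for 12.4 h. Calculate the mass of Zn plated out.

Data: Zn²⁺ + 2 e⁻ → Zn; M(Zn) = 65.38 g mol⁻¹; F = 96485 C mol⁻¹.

Q = I·t = 30.90 A × 44640 s = 1379000 C.
n(e⁻) = Q/F = 1379000 / 96485 = 14.30 mol.
Zn²⁺ + 2 e⁻ → Zn, so n(Zn) = n(e⁻)/2 = 7.148 mol.
m = n·M = 7.148 × 65.38 = 467 g.

467 g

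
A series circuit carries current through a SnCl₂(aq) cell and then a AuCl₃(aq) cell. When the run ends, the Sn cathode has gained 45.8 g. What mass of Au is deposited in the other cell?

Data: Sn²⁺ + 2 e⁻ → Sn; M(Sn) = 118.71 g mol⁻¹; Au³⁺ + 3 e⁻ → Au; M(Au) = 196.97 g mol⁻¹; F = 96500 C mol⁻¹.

n(Sn) = 45.8 / 118.71 = 0.3858 mol.
Since Sn²⁺ + 2 e⁻ → Sn, n(e⁻) passed = 2 × 0.3858 = 0.7716 mol.
Cells in series carry the same charge, so the same 0.7716 mol of electrons passes through cell 2.
Au³⁺ + 3 e⁻ → Au, so n(Au) = 0.7716 / 3 = 0.2572 mol.
m(Au) = 0.2572 × 196.97 = 50.7 g.

50.7 g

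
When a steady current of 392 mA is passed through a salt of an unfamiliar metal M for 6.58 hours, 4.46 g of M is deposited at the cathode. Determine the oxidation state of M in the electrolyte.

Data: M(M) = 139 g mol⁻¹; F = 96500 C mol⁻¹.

Q = I·t = 0.3920 A × 23688 s = 9286 C, so n(e⁻) = 9286/96500 = 0.09622 mol.
n(M) deposited = 4.46 / 139 = 0.03209 mol.
Electrons per atom = n(e⁻)/n(M) = 0.09622 / 0.03209 = 3.00 ≈ 3, so the ion is M³⁺.

+3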